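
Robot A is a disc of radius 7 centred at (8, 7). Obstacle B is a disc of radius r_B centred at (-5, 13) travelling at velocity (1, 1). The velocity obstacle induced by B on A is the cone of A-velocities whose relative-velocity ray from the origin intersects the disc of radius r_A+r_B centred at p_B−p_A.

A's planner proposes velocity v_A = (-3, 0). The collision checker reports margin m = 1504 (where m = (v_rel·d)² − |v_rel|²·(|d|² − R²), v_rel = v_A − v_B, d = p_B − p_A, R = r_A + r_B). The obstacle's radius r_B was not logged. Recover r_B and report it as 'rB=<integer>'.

m = 1504
d = (-13, 6);  v_rel = (-4, -1),  |v_rel|² = 17
v_rel×d = (-4)·(6) − (-1)·(-13) = -37
since m = R²·17 − (-37)²:  R² = (1369 + 1504) / 17 = 169
R = √169 = 13  ⇒  r_B = 13 − 7 = 6

rB=6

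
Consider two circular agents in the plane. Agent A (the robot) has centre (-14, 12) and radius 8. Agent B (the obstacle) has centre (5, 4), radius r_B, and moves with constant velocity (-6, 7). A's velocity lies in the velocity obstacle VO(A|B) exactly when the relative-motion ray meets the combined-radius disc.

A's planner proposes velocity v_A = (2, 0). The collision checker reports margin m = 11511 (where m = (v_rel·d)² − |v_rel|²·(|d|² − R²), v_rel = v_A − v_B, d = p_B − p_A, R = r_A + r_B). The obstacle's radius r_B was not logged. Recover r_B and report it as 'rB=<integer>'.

m = 11511
d = (19, -8);  v_rel = (8, -7),  |v_rel|² = 113
v_rel×d = (8)·(-8) − (-7)·(19) = 69
since m = R²·113 − 69²:  R² = (4761 + 11511) / 113 = 144
R = √144 = 12  ⇒  r_B = 12 − 8 = 4

rB=4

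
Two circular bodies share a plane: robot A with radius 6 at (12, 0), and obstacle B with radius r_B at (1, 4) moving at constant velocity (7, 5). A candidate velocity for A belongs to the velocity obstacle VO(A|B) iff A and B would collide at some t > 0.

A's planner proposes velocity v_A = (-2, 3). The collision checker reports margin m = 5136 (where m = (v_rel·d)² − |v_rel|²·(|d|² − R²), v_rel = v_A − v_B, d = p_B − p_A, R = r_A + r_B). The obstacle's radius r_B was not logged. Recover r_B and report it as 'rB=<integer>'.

m = 5136
d = (-11, 4);  v_rel = (-9, -2),  |v_rel|² = 85
v_rel×d = (-9)·(4) − (-2)·(-11) = -58
since m = R²·85 − (-58)²:  R² = (3364 + 5136) / 85 = 100
R = √100 = 10  ⇒  r_B = 10 − 6 = 4

rB=4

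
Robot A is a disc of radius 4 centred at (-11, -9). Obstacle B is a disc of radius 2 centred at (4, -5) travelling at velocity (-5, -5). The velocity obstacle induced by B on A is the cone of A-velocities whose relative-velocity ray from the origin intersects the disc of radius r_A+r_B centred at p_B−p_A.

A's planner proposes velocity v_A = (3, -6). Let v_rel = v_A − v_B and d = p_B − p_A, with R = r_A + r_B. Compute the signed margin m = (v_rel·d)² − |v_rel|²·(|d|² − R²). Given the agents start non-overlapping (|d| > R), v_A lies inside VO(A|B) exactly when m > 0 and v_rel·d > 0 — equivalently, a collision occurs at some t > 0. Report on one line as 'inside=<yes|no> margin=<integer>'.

d = (15, 4),  |d|² = 241;  R = 4+2 = 6,  c = 241−6² = 205
v_rel = (8, -1),  |v_rel|² = 65;  v_rel·d = (8)·(15) + (-1)·(4) = 116
65·t² − 232·t + 205 = 0  ⇒  m = 116² − 65·205 = 131
m = 131 > 0,  v_rel·d = 116 > 0  ⇒  inside

inside=yes margin=131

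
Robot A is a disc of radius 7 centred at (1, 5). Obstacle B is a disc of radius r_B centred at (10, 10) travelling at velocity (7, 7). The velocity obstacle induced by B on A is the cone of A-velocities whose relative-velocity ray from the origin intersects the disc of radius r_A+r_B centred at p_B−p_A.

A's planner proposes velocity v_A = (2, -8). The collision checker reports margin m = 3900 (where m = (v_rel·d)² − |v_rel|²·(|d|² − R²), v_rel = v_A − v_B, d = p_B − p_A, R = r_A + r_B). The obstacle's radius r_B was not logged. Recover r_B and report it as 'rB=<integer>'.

m = 3900
d = (9, 5);  v_rel = (-5, -15),  |v_rel|² = 250
v_rel×d = (-5)·(5) − (-15)·(9) = 110
since m = R²·250 − 110²:  R² = (12100 + 3900) / 250 = 64
R = √64 = 8  ⇒  r_B = 8 − 7 = 1

rB=1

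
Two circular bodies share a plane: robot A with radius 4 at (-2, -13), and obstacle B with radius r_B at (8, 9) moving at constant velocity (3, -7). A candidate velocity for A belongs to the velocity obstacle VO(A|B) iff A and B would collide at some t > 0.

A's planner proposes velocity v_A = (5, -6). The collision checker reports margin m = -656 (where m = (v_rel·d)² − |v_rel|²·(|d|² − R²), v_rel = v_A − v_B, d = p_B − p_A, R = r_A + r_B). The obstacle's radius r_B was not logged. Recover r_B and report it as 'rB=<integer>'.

m = -656
d = (10, 22);  v_rel = (2, 1),  |v_rel|² = 5
v_rel×d = (2)·(22) − (1)·(10) = 34
since m = R²·5 − 34²:  R² = (1156 + -656) / 5 = 100
R = √100 = 10  ⇒  r_B = 10 − 4 = 6

rB=6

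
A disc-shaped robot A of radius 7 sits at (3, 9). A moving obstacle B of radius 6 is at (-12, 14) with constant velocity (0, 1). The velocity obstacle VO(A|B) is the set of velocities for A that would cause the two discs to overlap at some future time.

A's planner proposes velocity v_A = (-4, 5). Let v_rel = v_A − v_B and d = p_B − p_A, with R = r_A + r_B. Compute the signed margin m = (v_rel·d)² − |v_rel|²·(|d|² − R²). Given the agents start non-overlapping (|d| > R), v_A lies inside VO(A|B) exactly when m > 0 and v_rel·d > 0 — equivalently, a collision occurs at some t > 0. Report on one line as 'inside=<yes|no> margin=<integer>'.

d = (-15, 5),  |d|² = 250;  R = 7+6 = 13,  c = 250−13² = 81
v_rel = (-4, 4),  |v_rel|² = 32;  v_rel·d = (-4)·(-15) + (4)·(5) = 80
32·t² − 160·t + 81 = 0  ⇒  m = 80² − 32·81 = 3808
m = 3808 > 0,  v_rel·d = 80 > 0  ⇒  inside

inside=yes margin=3808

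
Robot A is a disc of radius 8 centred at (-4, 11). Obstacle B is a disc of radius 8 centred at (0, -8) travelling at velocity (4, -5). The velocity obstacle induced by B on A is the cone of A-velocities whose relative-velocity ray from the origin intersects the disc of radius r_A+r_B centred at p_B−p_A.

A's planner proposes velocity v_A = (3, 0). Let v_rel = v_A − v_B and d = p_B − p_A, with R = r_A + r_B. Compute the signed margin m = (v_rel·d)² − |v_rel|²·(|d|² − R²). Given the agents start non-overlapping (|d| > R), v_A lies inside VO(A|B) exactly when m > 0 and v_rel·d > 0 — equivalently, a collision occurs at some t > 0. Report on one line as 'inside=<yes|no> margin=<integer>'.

d = (4, -19),  |d|² = 377;  R = 8+8 = 16,  c = 377−16² = 121
v_rel = (-1, 5),  |v_rel|² = 26;  v_rel·d = (-1)·(4) + (5)·(-19) = -99
26·t² + 198·t + 121 = 0  ⇒  m = (-99)² − 26·121 = 6655
m = 6655 > 0,  v_rel·d = -99 < 0  ⇒  outside

inside=no margin=6655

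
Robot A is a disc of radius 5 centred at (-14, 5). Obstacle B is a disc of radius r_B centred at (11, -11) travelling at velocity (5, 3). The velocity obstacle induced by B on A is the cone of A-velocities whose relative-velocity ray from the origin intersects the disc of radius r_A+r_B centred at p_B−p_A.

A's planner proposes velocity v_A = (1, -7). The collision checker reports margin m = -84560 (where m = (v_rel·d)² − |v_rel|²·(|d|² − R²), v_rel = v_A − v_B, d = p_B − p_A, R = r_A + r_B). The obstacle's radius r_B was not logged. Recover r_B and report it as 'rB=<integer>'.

m = -84560
d = (25, -16);  v_rel = (-4, -10),  |v_rel|² = 116
v_rel×d = (-4)·(-16) − (-10)·(25) = 314
since m = R²·116 − 314²:  R² = (98596 + -84560) / 116 = 121
R = √121 = 11  ⇒  r_B = 11 − 5 = 6

rB=6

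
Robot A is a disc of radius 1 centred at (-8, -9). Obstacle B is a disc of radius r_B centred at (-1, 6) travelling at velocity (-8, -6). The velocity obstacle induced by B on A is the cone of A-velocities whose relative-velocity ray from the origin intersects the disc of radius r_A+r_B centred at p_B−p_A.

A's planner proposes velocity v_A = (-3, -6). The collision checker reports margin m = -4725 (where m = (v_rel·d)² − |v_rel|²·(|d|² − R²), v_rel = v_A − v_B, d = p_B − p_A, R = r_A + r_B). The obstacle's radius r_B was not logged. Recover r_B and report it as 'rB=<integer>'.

m = -4725
d = (7, 15);  v_rel = (5, 0),  |v_rel|² = 25
v_rel×d = (5)·(15) − (0)·(7) = 75
since m = R²·25 − 75²:  R² = (5625 + -4725) / 25 = 36
R = √36 = 6  ⇒  r_B = 6 − 1 = 5

rB=5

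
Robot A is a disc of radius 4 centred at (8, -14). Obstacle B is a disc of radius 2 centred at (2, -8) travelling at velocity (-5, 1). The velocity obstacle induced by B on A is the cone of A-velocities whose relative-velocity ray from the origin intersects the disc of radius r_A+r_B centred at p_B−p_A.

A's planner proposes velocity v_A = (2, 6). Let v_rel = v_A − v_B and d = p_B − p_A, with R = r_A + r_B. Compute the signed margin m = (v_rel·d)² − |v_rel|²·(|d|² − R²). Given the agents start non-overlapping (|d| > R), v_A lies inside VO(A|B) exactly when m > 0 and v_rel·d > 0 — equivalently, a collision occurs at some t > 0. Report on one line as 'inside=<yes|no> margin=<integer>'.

d = (-6, 6),  |d|² = 72;  R = 4+2 = 6,  c = 72−6² = 36
v_rel = (7, 5),  |v_rel|² = 74;  v_rel·d = (7)·(-6) + (5)·(6) = -12
74·t² + 24·t + 36 = 0  ⇒  m = (-12)² − 74·36 = -2520
m = -2520 < 0,  v_rel·d = -12 < 0  ⇒  outside

inside=no margin=-2520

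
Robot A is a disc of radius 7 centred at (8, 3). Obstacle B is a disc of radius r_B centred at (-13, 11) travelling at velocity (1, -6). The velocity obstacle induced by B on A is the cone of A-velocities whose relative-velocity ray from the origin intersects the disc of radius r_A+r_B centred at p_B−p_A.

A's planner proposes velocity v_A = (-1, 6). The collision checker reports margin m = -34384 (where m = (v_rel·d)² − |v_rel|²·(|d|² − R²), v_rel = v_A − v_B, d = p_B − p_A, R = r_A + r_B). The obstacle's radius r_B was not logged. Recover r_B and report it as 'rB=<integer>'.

m = -34384
d = (-21, 8);  v_rel = (-2, 12),  |v_rel|² = 148
v_rel×d = (-2)·(8) − (12)·(-21) = 236
since m = R²·148 − 236²:  R² = (55696 + -34384) / 148 = 144
R = √144 = 12  ⇒  r_B = 12 − 7 = 5

rB=5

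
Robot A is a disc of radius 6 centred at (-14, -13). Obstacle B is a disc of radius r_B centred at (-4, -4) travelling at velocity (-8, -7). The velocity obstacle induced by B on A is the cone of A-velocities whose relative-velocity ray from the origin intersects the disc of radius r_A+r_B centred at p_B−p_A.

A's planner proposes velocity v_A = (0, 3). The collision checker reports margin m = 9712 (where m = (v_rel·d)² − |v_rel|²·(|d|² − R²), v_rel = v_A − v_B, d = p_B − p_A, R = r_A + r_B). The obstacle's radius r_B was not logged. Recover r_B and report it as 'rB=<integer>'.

m = 9712
d = (10, 9);  v_rel = (8, 10),  |v_rel|² = 164
v_rel×d = (8)·(9) − (10)·(10) = -28
since m = R²·164 − (-28)²:  R² = (784 + 9712) / 164 = 64
R = √64 = 8  ⇒  r_B = 8 − 6 = 2

rB=2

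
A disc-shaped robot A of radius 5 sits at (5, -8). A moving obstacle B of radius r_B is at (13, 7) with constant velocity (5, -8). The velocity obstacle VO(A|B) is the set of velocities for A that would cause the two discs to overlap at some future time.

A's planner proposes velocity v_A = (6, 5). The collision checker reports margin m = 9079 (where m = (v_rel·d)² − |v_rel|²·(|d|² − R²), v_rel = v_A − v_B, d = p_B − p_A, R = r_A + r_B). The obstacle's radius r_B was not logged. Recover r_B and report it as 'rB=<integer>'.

m = 9079
d = (8, 15);  v_rel = (1, 13),  |v_rel|² = 170
v_rel×d = (1)·(15) − (13)·(8) = -89
since m = R²·170 − (-89)²:  R² = (7921 + 9079) / 170 = 100
R = √100 = 10  ⇒  r_B = 10 − 5 = 5

rB=5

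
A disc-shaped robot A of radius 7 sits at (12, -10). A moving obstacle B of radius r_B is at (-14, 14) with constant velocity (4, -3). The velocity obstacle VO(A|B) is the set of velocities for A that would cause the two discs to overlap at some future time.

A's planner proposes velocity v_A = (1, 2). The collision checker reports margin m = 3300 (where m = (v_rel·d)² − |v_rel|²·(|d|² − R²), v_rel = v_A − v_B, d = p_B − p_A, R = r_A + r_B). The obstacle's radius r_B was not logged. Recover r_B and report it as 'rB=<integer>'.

m = 3300
d = (-26, 24);  v_rel = (-3, 5),  |v_rel|² = 34
v_rel×d = (-3)·(24) − (5)·(-26) = 58
since m = R²·34 − 58²:  R² = (3364 + 3300) / 34 = 196
R = √196 = 14  ⇒  r_B = 14 − 7 = 7

rB=7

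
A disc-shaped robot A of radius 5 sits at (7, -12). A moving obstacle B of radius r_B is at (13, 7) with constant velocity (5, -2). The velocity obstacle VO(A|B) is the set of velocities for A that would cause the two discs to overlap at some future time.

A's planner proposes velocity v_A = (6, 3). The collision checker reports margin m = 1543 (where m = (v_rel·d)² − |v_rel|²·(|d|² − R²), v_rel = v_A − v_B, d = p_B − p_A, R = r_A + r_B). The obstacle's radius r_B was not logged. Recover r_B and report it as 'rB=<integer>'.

m = 1543
d = (6, 19);  v_rel = (1, 5),  |v_rel|² = 26
v_rel×d = (1)·(19) − (5)·(6) = -11
since m = R²·26 − (-11)²:  R² = (121 + 1543) / 26 = 64
R = √64 = 8  ⇒  r_B = 8 − 5 = 3

rB=3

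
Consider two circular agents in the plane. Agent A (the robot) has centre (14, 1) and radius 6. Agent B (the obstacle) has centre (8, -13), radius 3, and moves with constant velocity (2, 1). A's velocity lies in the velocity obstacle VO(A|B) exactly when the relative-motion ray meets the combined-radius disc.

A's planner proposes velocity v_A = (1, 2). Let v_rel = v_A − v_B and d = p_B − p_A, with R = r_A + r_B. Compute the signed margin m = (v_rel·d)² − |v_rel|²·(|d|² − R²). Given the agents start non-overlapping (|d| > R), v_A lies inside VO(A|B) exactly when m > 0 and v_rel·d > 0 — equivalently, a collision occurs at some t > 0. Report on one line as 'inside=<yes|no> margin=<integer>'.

d = (-6, -14),  |d|² = 232;  R = 6+3 = 9,  c = 232−9² = 151
v_rel = (-1, 1),  |v_rel|² = 2;  v_rel·d = (-1)·(-6) + (1)·(-14) = -8
2·t² + 16·t + 151 = 0  ⇒  m = (-8)² − 2·151 = -238
m = -238 < 0,  v_rel·d = -8 < 0  ⇒  outside

inside=no margin=-238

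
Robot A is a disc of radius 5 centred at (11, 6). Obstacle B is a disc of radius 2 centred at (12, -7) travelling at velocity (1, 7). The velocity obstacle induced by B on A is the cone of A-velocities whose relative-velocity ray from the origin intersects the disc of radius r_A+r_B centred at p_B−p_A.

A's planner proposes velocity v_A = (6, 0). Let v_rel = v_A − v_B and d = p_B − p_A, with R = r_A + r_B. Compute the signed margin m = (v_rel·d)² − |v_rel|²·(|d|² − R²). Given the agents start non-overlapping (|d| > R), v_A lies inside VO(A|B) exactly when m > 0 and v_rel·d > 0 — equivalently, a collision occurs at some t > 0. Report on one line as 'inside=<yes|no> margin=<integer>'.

d = (1, -13),  |d|² = 170;  R = 5+2 = 7,  c = 170−7² = 121
v_rel = (5, -7),  |v_rel|² = 74;  v_rel·d = (5)·(1) + (-7)·(-13) = 96
74·t² − 192·t + 121 = 0  ⇒  m = 96² − 74·121 = 262
m = 262 > 0,  v_rel·d = 96 > 0  ⇒  inside

inside=yes margin=262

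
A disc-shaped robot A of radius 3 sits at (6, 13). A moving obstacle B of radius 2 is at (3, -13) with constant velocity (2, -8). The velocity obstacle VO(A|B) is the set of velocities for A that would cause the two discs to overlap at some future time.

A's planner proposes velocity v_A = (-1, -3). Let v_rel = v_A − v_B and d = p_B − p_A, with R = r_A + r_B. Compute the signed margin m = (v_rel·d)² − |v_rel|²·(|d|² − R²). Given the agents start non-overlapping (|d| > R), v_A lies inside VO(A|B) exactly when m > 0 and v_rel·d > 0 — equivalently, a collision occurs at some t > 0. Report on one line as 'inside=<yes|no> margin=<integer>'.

d = (-3, -26),  |d|² = 685;  R = 3+2 = 5,  c = 685−5² = 660
v_rel = (-3, 5),  |v_rel|² = 34;  v_rel·d = (-3)·(-3) + (5)·(-26) = -121
34·t² + 242·t + 660 = 0  ⇒  m = (-121)² − 34·660 = -7799
m = -7799 < 0,  v_rel·d = -121 < 0  ⇒  outside

inside=no margin=-7799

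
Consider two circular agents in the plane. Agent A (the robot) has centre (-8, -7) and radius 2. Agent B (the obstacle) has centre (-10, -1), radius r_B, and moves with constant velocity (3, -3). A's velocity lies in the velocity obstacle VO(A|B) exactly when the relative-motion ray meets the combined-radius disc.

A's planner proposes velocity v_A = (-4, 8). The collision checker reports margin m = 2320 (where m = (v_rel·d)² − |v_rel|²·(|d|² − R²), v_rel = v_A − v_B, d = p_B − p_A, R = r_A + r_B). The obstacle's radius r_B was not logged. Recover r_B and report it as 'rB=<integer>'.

m = 2320
d = (-2, 6);  v_rel = (-7, 11),  |v_rel|² = 170
v_rel×d = (-7)·(6) − (11)·(-2) = -20
since m = R²·170 − (-20)²:  R² = (400 + 2320) / 170 = 16
R = √16 = 4  ⇒  r_B = 4 − 2 = 2

rB=2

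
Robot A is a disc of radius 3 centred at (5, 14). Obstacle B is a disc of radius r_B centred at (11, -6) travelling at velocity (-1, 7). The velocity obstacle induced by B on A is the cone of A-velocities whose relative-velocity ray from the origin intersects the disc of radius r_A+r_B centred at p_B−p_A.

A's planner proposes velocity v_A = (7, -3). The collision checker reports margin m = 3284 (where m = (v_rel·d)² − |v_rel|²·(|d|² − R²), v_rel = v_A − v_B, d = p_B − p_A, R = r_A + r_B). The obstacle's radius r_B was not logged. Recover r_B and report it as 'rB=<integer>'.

m = 3284
d = (6, -20);  v_rel = (8, -10),  |v_rel|² = 164
v_rel×d = (8)·(-20) − (-10)·(6) = -100
since m = R²·164 − (-100)²:  R² = (10000 + 3284) / 164 = 81
R = √81 = 9  ⇒  r_B = 9 − 3 = 6

rB=6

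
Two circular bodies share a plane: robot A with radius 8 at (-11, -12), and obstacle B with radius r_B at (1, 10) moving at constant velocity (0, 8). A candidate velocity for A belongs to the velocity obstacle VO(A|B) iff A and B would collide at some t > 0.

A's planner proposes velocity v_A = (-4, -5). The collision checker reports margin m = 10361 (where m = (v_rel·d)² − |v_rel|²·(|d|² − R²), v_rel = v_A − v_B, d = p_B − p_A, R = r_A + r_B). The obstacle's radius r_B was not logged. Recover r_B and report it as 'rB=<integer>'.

m = 10361
d = (12, 22);  v_rel = (-4, -13),  |v_rel|² = 185
v_rel×d = (-4)·(22) − (-13)·(12) = 68
since m = R²·185 − 68²:  R² = (4624 + 10361) / 185 = 81
R = √81 = 9  ⇒  r_B = 9 − 8 = 1

rB=1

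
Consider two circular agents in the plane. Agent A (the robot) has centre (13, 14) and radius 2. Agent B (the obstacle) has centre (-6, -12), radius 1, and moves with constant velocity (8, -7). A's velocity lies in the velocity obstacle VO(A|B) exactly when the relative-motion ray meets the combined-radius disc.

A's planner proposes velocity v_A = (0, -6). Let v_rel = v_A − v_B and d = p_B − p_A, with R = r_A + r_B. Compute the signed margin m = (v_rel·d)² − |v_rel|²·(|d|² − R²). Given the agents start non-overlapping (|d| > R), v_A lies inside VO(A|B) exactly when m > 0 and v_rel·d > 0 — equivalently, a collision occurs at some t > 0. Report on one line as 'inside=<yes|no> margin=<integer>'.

d = (-19, -26),  |d|² = 1037;  R = 2+1 = 3,  c = 1037−3² = 1028
v_rel = (-8, 1),  |v_rel|² = 65;  v_rel·d = (-8)·(-19) + (1)·(-26) = 126
65·t² − 252·t + 1028 = 0  ⇒  m = 126² − 65·1028 = -50944
m = -50944 < 0,  v_rel·d = 126 > 0  ⇒  outside

inside=no margin=-50944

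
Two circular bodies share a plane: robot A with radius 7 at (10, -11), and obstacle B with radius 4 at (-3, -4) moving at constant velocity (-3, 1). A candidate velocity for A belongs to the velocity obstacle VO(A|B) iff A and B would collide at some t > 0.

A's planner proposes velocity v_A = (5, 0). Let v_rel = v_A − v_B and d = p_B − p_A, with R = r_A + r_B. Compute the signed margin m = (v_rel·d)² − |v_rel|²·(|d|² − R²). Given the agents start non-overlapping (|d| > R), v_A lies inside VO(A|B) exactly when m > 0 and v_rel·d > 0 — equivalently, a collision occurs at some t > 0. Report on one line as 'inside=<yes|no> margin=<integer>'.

d = (-13, 7),  |d|² = 218;  R = 7+4 = 11,  c = 218−11² = 97
v_rel = (8, -1),  |v_rel|² = 65;  v_rel·d = (8)·(-13) + (-1)·(7) = -111
65·t² + 222·t + 97 = 0  ⇒  m = (-111)² − 65·97 = 6016
m = 6016 > 0,  v_rel·d = -111 < 0  ⇒  outside

inside=no margin=6016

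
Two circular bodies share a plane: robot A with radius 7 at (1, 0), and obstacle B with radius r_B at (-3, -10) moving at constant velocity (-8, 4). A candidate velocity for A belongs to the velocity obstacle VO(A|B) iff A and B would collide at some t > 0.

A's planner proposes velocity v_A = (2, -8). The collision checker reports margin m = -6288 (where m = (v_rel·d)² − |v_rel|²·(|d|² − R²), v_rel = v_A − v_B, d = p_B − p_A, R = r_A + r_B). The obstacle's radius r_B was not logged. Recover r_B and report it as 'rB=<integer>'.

m = -6288
d = (-4, -10);  v_rel = (10, -12),  |v_rel|² = 244
v_rel×d = (10)·(-10) − (-12)·(-4) = -148
since m = R²·244 − (-148)²:  R² = (21904 + -6288) / 244 = 64
R = √64 = 8  ⇒  r_B = 8 − 7 = 1

rB=1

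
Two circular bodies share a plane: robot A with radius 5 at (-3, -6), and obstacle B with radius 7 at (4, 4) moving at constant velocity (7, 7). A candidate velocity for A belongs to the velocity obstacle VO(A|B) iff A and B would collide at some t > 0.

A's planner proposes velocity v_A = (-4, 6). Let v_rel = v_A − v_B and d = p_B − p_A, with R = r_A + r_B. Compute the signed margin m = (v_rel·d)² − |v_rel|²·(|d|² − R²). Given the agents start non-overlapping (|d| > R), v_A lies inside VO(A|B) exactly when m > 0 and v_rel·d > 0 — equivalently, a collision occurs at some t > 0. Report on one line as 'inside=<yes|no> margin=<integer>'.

d = (7, 10),  |d|² = 149;  R = 5+7 = 12,  c = 149−12² = 5
v_rel = (-11, -1),  |v_rel|² = 122;  v_rel·d = (-11)·(7) + (-1)·(10) = -87
122·t² + 174·t + 5 = 0  ⇒  m = (-87)² − 122·5 = 6959
m = 6959 > 0,  v_rel·d = -87 < 0  ⇒  outside

inside=no margin=6959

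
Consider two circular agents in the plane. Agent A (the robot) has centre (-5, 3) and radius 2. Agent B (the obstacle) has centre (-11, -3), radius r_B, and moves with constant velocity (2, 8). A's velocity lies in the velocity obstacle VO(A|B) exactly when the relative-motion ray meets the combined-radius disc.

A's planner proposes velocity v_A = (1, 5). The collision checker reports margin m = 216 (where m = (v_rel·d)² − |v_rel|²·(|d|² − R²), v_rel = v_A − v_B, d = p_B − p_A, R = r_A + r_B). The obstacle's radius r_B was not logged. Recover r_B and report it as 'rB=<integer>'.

m = 216
d = (-6, -6);  v_rel = (-1, -3),  |v_rel|² = 10
v_rel×d = (-1)·(-6) − (-3)·(-6) = -12
since m = R²·10 − (-12)²:  R² = (144 + 216) / 10 = 36
R = √36 = 6  ⇒  r_B = 6 − 2 = 4

rB=4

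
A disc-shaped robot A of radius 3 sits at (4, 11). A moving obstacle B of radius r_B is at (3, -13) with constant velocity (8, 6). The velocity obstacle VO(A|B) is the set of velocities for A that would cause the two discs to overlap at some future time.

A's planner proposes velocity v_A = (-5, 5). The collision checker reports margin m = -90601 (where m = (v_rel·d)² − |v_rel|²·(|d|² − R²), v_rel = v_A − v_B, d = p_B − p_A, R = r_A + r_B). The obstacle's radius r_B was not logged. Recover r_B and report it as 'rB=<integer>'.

m = -90601
d = (-1, -24);  v_rel = (-13, -1),  |v_rel|² = 170
v_rel×d = (-13)·(-24) − (-1)·(-1) = 311
since m = R²·170 − 311²:  R² = (96721 + -90601) / 170 = 36
R = √36 = 6  ⇒  r_B = 6 − 3 = 3

rB=3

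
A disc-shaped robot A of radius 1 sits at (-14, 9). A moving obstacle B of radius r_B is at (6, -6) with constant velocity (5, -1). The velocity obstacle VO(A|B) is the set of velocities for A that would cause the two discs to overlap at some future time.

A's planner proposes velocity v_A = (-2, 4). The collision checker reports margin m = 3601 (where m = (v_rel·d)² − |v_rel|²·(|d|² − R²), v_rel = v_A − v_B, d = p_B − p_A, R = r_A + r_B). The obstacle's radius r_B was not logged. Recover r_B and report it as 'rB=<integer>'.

m = 3601
d = (20, -15);  v_rel = (-7, 5),  |v_rel|² = 74
v_rel×d = (-7)·(-15) − (5)·(20) = 5
since m = R²·74 − 5²:  R² = (25 + 3601) / 74 = 49
R = √49 = 7  ⇒  r_B = 7 − 1 = 6

rB=6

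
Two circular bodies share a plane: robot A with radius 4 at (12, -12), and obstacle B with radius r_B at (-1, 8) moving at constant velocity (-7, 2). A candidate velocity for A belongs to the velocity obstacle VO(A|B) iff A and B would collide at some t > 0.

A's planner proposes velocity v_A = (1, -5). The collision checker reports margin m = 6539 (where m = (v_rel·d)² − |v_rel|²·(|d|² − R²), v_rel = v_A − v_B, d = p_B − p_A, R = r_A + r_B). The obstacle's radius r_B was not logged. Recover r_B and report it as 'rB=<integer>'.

m = 6539
d = (-13, 20);  v_rel = (8, -7),  |v_rel|² = 113
v_rel×d = (8)·(20) − (-7)·(-13) = 69
since m = R²·113 − 69²:  R² = (4761 + 6539) / 113 = 100
R = √100 = 10  ⇒  r_B = 10 − 4 = 6

rB=6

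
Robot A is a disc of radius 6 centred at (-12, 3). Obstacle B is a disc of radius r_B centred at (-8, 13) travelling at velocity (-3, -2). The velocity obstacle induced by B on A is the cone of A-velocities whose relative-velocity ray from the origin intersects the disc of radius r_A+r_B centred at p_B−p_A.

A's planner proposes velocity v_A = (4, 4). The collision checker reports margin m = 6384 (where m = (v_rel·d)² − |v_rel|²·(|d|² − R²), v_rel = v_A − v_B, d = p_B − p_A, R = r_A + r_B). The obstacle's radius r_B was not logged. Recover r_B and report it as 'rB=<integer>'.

m = 6384
d = (4, 10);  v_rel = (7, 6),  |v_rel|² = 85
v_rel×d = (7)·(10) − (6)·(4) = 46
since m = R²·85 − 46²:  R² = (2116 + 6384) / 85 = 100
R = √100 = 10  ⇒  r_B = 10 − 6 = 4

rB=4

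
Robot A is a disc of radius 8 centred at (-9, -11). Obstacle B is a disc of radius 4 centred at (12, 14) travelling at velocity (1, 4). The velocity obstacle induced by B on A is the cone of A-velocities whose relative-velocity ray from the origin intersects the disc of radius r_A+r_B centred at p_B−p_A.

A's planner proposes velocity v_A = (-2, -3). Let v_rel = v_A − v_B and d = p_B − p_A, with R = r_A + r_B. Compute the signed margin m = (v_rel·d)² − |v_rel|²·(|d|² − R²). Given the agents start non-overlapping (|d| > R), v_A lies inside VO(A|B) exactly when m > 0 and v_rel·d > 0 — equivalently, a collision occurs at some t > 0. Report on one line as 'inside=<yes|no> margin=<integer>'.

d = (21, 25),  |d|² = 1066;  R = 8+4 = 12,  c = 1066−12² = 922
v_rel = (-3, -7),  |v_rel|² = 58;  v_rel·d = (-3)·(21) + (-7)·(25) = -238
58·t² + 476·t + 922 = 0  ⇒  m = (-238)² − 58·922 = 3168
m = 3168 > 0,  v_rel·d = -238 < 0  ⇒  outside

inside=no margin=3168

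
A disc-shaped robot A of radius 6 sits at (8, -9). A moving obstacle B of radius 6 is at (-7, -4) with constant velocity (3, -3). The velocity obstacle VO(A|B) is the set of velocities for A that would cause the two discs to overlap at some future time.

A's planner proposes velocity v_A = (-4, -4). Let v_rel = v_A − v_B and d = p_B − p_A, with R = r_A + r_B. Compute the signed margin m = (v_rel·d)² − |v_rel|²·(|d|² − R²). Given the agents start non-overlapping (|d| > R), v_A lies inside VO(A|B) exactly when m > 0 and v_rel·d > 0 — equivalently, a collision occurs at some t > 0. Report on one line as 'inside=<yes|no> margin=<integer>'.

d = (-15, 5),  |d|² = 250;  R = 6+6 = 12,  c = 250−12² = 106
v_rel = (-7, -1),  |v_rel|² = 50;  v_rel·d = (-7)·(-15) + (-1)·(5) = 100
50·t² − 200·t + 106 = 0  ⇒  m = 100² − 50·106 = 4700
m = 4700 > 0,  v_rel·d = 100 > 0  ⇒  inside

inside=yes margin=4700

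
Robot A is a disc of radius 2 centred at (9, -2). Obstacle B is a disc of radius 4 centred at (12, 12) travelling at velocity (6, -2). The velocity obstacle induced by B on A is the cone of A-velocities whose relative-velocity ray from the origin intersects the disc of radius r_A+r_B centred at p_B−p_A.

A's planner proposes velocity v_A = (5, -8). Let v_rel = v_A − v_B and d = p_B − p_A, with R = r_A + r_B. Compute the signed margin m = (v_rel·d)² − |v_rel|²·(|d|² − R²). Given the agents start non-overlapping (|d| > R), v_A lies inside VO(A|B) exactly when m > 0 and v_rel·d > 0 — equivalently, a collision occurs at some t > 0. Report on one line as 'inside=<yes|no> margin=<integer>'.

d = (3, 14),  |d|² = 205;  R = 2+4 = 6,  c = 205−6² = 169
v_rel = (-1, -6),  |v_rel|² = 37;  v_rel·d = (-1)·(3) + (-6)·(14) = -87
37·t² + 174·t + 169 = 0  ⇒  m = (-87)² − 37·169 = 1316
m = 1316 > 0,  v_rel·d = -87 < 0  ⇒  outside

inside=no margin=1316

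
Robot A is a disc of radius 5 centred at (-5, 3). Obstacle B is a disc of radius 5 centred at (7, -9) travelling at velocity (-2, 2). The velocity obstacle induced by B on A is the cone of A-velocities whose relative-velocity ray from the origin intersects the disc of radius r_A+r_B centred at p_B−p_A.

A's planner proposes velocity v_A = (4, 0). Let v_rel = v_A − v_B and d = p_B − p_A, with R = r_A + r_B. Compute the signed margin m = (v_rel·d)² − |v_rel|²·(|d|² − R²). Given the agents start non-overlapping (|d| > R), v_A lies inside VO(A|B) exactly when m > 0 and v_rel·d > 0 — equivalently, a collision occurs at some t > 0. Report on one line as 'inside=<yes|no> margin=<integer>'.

d = (12, -12),  |d|² = 288;  R = 5+5 = 10,  c = 288−10² = 188
v_rel = (6, -2),  |v_rel|² = 40;  v_rel·d = (6)·(12) + (-2)·(-12) = 96
40·t² − 192·t + 188 = 0  ⇒  m = 96² − 40·188 = 1696
m = 1696 > 0,  v_rel·d = 96 > 0  ⇒  inside

inside=yes margin=1696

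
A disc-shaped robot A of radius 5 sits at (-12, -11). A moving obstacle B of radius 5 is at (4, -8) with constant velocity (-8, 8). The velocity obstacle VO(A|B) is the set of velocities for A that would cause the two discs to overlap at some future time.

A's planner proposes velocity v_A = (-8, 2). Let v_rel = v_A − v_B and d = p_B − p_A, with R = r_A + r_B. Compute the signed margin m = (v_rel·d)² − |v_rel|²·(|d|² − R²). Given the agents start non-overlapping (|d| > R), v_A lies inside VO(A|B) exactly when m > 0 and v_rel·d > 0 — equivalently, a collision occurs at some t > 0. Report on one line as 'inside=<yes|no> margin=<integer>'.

d = (16, 3),  |d|² = 265;  R = 5+5 = 10,  c = 265−10² = 165
v_rel = (0, -6),  |v_rel|² = 36;  v_rel·d = (0)·(16) + (-6)·(3) = -18
36·t² + 36·t + 165 = 0  ⇒  m = (-18)² − 36·165 = -5616
m = -5616 < 0,  v_rel·d = -18 < 0  ⇒  outside

inside=no margin=-5616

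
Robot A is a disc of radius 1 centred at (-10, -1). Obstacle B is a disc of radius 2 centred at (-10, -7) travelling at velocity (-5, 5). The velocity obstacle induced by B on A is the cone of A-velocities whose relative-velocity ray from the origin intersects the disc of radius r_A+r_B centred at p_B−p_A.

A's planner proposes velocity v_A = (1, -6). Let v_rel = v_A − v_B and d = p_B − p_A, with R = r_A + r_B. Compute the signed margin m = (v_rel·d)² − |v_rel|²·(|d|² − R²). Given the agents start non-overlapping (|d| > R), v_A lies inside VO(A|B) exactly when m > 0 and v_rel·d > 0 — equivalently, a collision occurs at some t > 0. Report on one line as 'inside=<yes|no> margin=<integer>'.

d = (0, -6),  |d|² = 36;  R = 1+2 = 3,  c = 36−3² = 27
v_rel = (6, -11),  |v_rel|² = 157;  v_rel·d = (6)·(0) + (-11)·(-6) = 66
157·t² − 132·t + 27 = 0  ⇒  m = 66² − 157·27 = 117
m = 117 > 0,  v_rel·d = 66 > 0  ⇒  inside

inside=yes margin=117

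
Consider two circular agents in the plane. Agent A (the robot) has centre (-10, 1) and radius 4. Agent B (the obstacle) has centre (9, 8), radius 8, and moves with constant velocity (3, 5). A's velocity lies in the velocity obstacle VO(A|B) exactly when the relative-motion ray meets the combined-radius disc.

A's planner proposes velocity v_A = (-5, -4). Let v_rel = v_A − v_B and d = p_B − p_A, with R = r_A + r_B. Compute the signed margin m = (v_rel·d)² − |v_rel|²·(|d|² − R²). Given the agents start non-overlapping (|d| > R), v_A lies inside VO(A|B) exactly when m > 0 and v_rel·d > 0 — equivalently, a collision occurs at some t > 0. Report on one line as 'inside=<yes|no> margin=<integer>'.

d = (19, 7),  |d|² = 410;  R = 4+8 = 12,  c = 410−12² = 266
v_rel = (-8, -9),  |v_rel|² = 145;  v_rel·d = (-8)·(19) + (-9)·(7) = -215
145·t² + 430·t + 266 = 0  ⇒  m = (-215)² − 145·266 = 7655
m = 7655 > 0,  v_rel·d = -215 < 0  ⇒  outside

inside=no margin=7655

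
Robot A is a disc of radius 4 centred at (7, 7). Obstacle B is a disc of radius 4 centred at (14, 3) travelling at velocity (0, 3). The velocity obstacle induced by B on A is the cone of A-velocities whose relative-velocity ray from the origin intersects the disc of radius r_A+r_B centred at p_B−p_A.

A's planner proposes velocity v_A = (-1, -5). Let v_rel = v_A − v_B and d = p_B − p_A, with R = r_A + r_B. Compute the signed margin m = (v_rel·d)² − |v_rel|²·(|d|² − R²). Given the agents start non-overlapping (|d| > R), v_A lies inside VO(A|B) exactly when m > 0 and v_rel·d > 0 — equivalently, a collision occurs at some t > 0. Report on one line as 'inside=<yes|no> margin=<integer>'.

d = (7, -4),  |d|² = 65;  R = 4+4 = 8,  c = 65−8² = 1
v_rel = (-1, -8),  |v_rel|² = 65;  v_rel·d = (-1)·(7) + (-8)·(-4) = 25
65·t² − 50·t + 1 = 0  ⇒  m = 25² − 65·1 = 560
m = 560 > 0,  v_rel·d = 25 > 0  ⇒  inside

inside=yes margin=560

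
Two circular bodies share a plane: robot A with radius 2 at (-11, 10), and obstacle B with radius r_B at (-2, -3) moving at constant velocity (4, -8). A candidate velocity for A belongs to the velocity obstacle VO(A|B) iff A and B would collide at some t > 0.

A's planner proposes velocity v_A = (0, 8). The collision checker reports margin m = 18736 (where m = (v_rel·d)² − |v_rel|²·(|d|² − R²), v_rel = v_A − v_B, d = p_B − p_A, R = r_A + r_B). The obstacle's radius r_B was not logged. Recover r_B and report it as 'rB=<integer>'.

m = 18736
d = (9, -13);  v_rel = (-4, 16),  |v_rel|² = 272
v_rel×d = (-4)·(-13) − (16)·(9) = -92
since m = R²·272 − (-92)²:  R² = (8464 + 18736) / 272 = 100
R = √100 = 10  ⇒  r_B = 10 − 2 = 8

rB=8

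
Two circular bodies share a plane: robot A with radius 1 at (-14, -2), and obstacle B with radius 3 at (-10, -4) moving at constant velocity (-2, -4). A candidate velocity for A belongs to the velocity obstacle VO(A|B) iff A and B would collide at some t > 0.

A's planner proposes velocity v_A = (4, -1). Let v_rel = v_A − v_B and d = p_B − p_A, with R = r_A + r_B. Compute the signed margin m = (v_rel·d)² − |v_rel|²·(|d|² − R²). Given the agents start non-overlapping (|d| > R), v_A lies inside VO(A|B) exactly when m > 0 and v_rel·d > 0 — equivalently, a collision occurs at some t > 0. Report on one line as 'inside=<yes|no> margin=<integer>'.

d = (4, -2),  |d|² = 20;  R = 1+3 = 4,  c = 20−4² = 4
v_rel = (6, 3),  |v_rel|² = 45;  v_rel·d = (6)·(4) + (3)·(-2) = 18
45·t² − 36·t + 4 = 0  ⇒  m = 18² − 45·4 = 144
m = 144 > 0,  v_rel·d = 18 > 0  ⇒  inside

inside=yes margin=144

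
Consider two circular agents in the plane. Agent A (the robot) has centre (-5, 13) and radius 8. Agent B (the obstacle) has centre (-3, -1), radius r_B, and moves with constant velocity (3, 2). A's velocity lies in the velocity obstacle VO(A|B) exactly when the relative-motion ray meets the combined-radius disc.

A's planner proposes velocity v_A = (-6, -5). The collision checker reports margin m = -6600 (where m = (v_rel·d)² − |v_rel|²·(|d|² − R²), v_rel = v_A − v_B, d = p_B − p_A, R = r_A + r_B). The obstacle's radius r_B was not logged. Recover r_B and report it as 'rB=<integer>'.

m = -6600
d = (2, -14);  v_rel = (-9, -7),  |v_rel|² = 130
v_rel×d = (-9)·(-14) − (-7)·(2) = 140
since m = R²·130 − 140²:  R² = (19600 + -6600) / 130 = 100
R = √100 = 10  ⇒  r_B = 10 − 8 = 2

rB=2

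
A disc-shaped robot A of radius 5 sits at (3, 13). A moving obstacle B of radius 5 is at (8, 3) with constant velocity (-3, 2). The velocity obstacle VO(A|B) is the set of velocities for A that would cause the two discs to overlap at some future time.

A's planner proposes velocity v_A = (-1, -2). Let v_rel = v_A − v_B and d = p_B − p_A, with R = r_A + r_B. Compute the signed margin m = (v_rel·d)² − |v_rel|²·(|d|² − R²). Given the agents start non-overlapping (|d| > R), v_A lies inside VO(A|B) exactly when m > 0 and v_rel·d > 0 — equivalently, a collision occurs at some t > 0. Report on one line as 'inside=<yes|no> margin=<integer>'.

d = (5, -10),  |d|² = 125;  R = 5+5 = 10,  c = 125−10² = 25
v_rel = (2, -4),  |v_rel|² = 20;  v_rel·d = (2)·(5) + (-4)·(-10) = 50
20·t² − 100·t + 25 = 0  ⇒  m = 50² − 20·25 = 2000
m = 2000 > 0,  v_rel·d = 50 > 0  ⇒  inside

inside=yes margin=2000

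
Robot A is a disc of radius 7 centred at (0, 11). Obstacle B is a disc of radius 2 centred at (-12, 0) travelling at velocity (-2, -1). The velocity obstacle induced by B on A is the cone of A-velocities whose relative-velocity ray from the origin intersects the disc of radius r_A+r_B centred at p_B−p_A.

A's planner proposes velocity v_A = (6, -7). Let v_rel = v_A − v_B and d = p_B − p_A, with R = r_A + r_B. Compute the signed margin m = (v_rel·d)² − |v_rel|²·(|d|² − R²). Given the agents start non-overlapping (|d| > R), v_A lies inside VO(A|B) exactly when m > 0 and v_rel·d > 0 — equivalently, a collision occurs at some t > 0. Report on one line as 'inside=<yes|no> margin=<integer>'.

d = (-12, -11),  |d|² = 265;  R = 7+2 = 9,  c = 265−9² = 184
v_rel = (8, -6),  |v_rel|² = 100;  v_rel·d = (8)·(-12) + (-6)·(-11) = -30
100·t² + 60·t + 184 = 0  ⇒  m = (-30)² − 100·184 = -17500
m = -17500 < 0,  v_rel·d = -30 < 0  ⇒  outside

inside=no margin=-17500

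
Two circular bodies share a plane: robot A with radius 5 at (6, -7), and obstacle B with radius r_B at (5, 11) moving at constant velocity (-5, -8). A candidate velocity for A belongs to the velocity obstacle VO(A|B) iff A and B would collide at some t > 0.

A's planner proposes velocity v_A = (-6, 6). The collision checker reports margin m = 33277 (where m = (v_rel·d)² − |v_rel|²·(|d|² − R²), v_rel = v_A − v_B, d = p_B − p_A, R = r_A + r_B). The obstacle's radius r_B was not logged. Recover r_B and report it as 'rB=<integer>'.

m = 33277
d = (-1, 18);  v_rel = (-1, 14),  |v_rel|² = 197
v_rel×d = (-1)·(18) − (14)·(-1) = -4
since m = R²·197 − (-4)²:  R² = (16 + 33277) / 197 = 169
R = √169 = 13  ⇒  r_B = 13 − 5 = 8

rB=8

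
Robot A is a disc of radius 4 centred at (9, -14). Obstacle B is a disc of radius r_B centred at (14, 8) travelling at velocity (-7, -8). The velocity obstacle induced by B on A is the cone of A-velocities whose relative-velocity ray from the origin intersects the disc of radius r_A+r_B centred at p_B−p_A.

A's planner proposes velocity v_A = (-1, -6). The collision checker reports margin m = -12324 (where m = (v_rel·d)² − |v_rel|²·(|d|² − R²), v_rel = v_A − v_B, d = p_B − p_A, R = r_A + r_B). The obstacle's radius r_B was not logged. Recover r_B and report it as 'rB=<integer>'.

m = -12324
d = (5, 22);  v_rel = (6, 2),  |v_rel|² = 40
v_rel×d = (6)·(22) − (2)·(5) = 122
since m = R²·40 − 122²:  R² = (14884 + -12324) / 40 = 64
R = √64 = 8  ⇒  r_B = 8 − 4 = 4

rB=4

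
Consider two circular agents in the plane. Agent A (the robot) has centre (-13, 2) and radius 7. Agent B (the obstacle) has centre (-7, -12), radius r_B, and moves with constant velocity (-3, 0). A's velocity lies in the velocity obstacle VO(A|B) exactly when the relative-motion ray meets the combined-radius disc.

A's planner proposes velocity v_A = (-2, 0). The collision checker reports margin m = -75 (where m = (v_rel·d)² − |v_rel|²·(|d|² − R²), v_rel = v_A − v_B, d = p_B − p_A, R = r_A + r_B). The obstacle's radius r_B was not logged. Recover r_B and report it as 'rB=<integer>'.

m = -75
d = (6, -14);  v_rel = (1, 0),  |v_rel|² = 1
v_rel×d = (1)·(-14) − (0)·(6) = -14
since m = R²·1 − (-14)²:  R² = (196 + -75) / 1 = 121
R = √121 = 11  ⇒  r_B = 11 − 7 = 4

rB=4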